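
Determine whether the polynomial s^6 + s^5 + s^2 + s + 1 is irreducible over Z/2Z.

Write m(s) = s^6 + s^5 + s^2 + s + 1.
Check for roots in Z/2Z: m(0) = 1; m(1) = 1.
No roots, so no linear factors.
Monic irreducibles of degree 2 over GF(2): s^2 + s + 1.
None of them divide m (all give nonzero remainder).
Monic irreducibles of degree 3 over GF(2): s^3 + s + 1, s^3 + s^2 + 1.
None of them divide m (all give nonzero remainder).
No irreducible factor of degree ≤ 3 exists, so m is irreducible over GF(2).

Yes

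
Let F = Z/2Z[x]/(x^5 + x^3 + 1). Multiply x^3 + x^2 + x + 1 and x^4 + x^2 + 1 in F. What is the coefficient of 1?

0

Multiply in Z/2Z[x]: (x^3 + x^2 + x + 1)·(x^4 + x^2 + 1) = x^7 + x^6 + x + 1.
Reduce using x^5 ≡ x^3 + 1 (mod x^5 + x^3 + 1).
Reduced: x^4 + x^3 + x^2.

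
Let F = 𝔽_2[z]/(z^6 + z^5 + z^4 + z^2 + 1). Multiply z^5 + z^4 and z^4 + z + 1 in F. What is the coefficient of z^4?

1

Multiply in 𝔽_2[z]: (z^5 + z^4)·(z^4 + z + 1) = z^9 + z^8 + z^6 + z^4.
Reduce using z^6 ≡ z^5 + z^4 + z^2 + 1 (mod z^6 + z^5 + z^4 + z^2 + 1).
Reduced: z^4 + z.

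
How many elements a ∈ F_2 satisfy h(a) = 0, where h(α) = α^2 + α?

Evaluate at each of the 2 elements of F_2:
h(0) = 0 → root; h(1) = 0 → root.
Roots: {0, 1}.

2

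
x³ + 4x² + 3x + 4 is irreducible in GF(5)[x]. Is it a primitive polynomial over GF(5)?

No

Write f(x) = x³ + 4x² + 3x + 4.
|GF(5^3)^×| = 5^3 − 1 = 124. Prime factorization: 124 = 2^2·31.
f is primitive ⇔ x has order 124 in GF(5)[x]/(f), i.e. x^(124/q) ≠ 1 for each prime q | 124.
x^(62) mod f = 1
x^(4) mod f = 3x² + 3x + 1.
Since x^(62) = 1, the order of x divides 62 < 124; not primitive.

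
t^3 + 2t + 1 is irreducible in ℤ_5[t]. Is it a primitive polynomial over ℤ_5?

No

Write f(t) = t^3 + 2t + 1.
|GF(5^3)^×| = 5^3 − 1 = 124. Prime factorization: 124 = 2^2·31.
f is primitive ⇔ t has order 124 in GF(5)[t]/(f), i.e. t^(124/q) ≠ 1 for each prime q | 124.
t^(62) mod f = 1
t^(4) mod f = 3t^2 + 4t.
Since t^(62) = 1, the order of t divides 62 < 124; not primitive.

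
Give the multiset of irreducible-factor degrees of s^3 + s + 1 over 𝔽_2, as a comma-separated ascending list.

3

Write f(s) = s^3 + s + 1.
Roots in 𝔽_2: f(0) = 1; f(1) = 1.
Complete factorization: f(s) = (s^3 + s + 1).
Factor degrees with multiplicity: 3 = 3.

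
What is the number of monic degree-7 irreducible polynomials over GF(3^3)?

x^(27^7) − x is the product of all monic irreducibles of degree dividing 7; Möbius inversion gives N = (1/7) Σ μ(7/d)·27^d.
Divisors of 7: 1, 7; μ(7/d) for each: -1, 1.
Σ = − 27^1 + 27^7 = 10460353176.
N = 10460353176/7 = 1494336168.

1494336168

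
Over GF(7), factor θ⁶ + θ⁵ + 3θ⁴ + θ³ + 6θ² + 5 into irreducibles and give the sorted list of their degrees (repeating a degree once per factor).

Write f(θ) = θ⁶ + θ⁵ + 3θ⁴ + θ³ + 6θ² + 5.
Complete factorization: f(θ) = (θ⁶ + θ⁵ + 3θ⁴ + θ³ + 6θ² + 5).
Factor degrees with multiplicity: 6 = 6.

6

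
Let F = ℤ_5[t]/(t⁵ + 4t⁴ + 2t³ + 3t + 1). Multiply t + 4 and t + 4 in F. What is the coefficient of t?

3

Multiply in ℤ_5[t]: (t + 4)·(t + 4) = t² + 3t + 1.
Reduced: t² + 3t + 1.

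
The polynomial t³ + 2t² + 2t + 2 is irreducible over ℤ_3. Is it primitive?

No

Write f(t) = t³ + 2t² + 2t + 2.
|GF(3^3)^×| = 3^3 − 1 = 26. Prime factorization: 26 = 2·13.
f is primitive ⇔ t has order 26 in GF(3)[t]/(f), i.e. t^(26/q) ≠ 1 for each prime q | 26.
t^(13) mod f = 1
t^(2) mod f = t².
Since t^(13) = 1, the order of t divides 13 < 26; not primitive.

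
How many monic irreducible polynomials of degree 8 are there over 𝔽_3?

810

x^(3^8) − x is the product of all monic irreducibles of degree dividing 8; Möbius inversion gives N = (1/8) Σ μ(8/d)·3^d.
Divisors of 8: 1, 2, 4, 8; μ(8/d) for each: 0, 0, -1, 1.
Σ = − 3^4 + 3^8 = 6480.
N = 6480/8 = 810.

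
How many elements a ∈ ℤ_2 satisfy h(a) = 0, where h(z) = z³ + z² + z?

Evaluate at each of the 2 elements of ℤ_2:
h(0) = 0 → root; h(1) = 1.
Roots: {0}.

1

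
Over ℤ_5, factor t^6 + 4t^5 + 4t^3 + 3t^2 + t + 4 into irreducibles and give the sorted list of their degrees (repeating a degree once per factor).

Write h(t) = t^6 + 4t^5 + 4t^3 + 3t^2 + t + 4.
Roots in ℤ_5: h(0) = 4; h(1) = 2; h(2) = 2; h(3) = 3; h(4) = 4.
Complete factorization: h(t) = (t^6 + 4t^5 + 4t^3 + 3t^2 + t + 4).
Factor degrees with multiplicity: 6 = 6.

6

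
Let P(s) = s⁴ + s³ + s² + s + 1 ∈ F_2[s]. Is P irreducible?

Check for roots in F_2: P(0) = 1; P(1) = 1.
No roots, so no linear factors.
Monic irreducibles of degree 2 over GF(2): s² + s + 1.
None of them divide P (all give nonzero remainder).
No irreducible factor of degree ≤ 2 exists, so P is irreducible over GF(2).

Yes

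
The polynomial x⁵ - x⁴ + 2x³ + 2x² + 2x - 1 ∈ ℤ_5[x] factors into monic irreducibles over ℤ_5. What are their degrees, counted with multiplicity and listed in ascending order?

1, 1, 3

Write h(x) = x⁵ - x⁴ + 2x³ + 2x² + 2x - 1.
Roots in ℤ_5: h(0) = 4; h(1) = 0 → root; h(2) = 3; h(3) = 4; h(4) = 0 → root.
Linear factors from roots: (x - 1), (x + 1).
Complete factorization: h(x) = (x + 1)·(x - 1)·(x³ - x² - 2x + 1).
Factor degrees with multiplicity: 1 + 1 + 3 = 5.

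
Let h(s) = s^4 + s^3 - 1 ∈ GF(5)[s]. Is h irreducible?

Check for roots in GF(5): h(0) = 4; h(1) = 1; h(2) = 3; h(3) = 2; h(4) = 4.
No roots, so no linear factors.
Degree-2 irreducible divisors: test the 10 monic irreducibles of degree 2 over GF(5).
None of them divide h (all give nonzero remainder).
No irreducible factor of degree ≤ 2 exists, so h is irreducible over GF(5).

Yes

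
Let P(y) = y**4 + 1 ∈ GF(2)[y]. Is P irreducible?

No

Check for roots in GF(2): P(0) = 1; P(1) = 0 → root.
P(1) = 0, so (y − 1) divides P(y); P is reducible.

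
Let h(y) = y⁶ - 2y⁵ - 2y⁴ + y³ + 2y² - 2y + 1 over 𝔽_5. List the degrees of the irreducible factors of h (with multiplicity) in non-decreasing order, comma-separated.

Roots in 𝔽_5: h(0) = 1; h(1) = 4; h(2) = 1; h(3) = 1; h(4) = 0 → root.
Linear factors from roots: (y + 1).
Complete factorization: h(y) = (y + 1)·(y² - 2y - 1)·(y³ - y² - 1).
Factor degrees with multiplicity: 1 + 2 + 3 = 6.

1, 2, 3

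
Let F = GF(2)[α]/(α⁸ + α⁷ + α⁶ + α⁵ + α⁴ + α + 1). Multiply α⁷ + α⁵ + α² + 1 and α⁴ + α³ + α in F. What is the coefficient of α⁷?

0

Multiply in GF(2)[α]: (α⁷ + α⁵ + α² + 1)·(α⁴ + α³ + α) = α¹¹ + α¹⁰ + α⁹ + α⁵ + α⁴ + α.
Reduce using α⁸ ≡ α⁷ + α⁶ + α⁵ + α⁴ + α + 1 (mod α⁸ + α⁷ + α⁶ + α⁵ + α⁴ + α + 1).
Reduced: α⁶ + α⁴ + α³ + 1.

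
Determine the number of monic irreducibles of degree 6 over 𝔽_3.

The number of monic irreducibles of degree 6 over GF(3) is (1/6)·Σ_{d∣6} μ(6/d) 3^d.
Divisors of 6: 1, 2, 3, 6; μ(6/d) for each: 1, -1, -1, 1.
Σ = 3^1 − 3^2 − 3^3 + 3^6 = 696.
N = 696/6 = 116.

116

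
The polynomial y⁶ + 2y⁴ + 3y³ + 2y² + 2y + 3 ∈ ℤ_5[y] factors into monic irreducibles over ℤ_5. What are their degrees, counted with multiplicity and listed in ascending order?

Write g(y) = y⁶ + 2y⁴ + 3y³ + 2y² + 2y + 3.
Roots in ℤ_5: g(0) = 3; g(1) = 3; g(2) = 0 → root; g(3) = 4; g(4) = 3.
Linear factors from roots: (y + 3).
Complete factorization: g(y) = (y + 3)·(y² + 3y + 4)·(y³ + 4y² + 4).
Factor degrees with multiplicity: 1 + 2 + 3 = 6.

1, 2, 3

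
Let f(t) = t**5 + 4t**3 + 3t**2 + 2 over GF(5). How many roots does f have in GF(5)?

3

Evaluate at each of the 5 elements of GF(5):
f(0) = 2; f(1) = 0 → root; f(2) = 3; f(3) = 0 → root; f(4) = 0 → root.
Roots: {1, 3, 4}.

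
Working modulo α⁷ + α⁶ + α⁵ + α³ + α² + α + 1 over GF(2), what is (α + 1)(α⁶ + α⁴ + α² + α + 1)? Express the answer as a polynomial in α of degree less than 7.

Multiply in GF(2)[α]: (α + 1)·(α⁶ + α⁴ + α² + α + 1) = α⁷ + α⁶ + α⁵ + α⁴ + α³ + 1.
Reduce using α⁷ ≡ α⁶ + α⁵ + α³ + α² + α + 1 (mod α⁷ + α⁶ + α⁵ + α³ + α² + α + 1).
Reduced: α⁴ + α² + α.

α^4 + α^2 + α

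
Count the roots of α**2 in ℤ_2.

1

Write P(α) = α**2.
Evaluate at each of the 2 elements of ℤ_2:
P(0) = 0 → root; P(1) = 1.
Roots: {0}.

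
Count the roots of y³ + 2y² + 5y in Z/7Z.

1

Write f(y) = y³ + 2y² + 5y.
Evaluate at each of the 7 elements of Z/7Z:
f(0) = 0 → root; f(1) = 1; f(2) = 5; f(3) = 4; f(4) = 4; f(5) = 4; f(6) = 3.
Roots: {0}.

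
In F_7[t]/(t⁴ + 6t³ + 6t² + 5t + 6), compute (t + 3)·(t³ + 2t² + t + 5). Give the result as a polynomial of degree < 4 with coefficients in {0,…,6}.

Multiply in F_7[t]: (t + 3)·(t³ + 2t² + t + 5) = t⁴ + 5t³ + t + 1.
Reduce using t⁴ ≡ t³ + t² + 2t + 1 (mod t⁴ + 6t³ + 6t² + 5t + 6).
Reduced: 6t³ + t² + 3t + 2.

6t^3 + t^2 + 3t + 2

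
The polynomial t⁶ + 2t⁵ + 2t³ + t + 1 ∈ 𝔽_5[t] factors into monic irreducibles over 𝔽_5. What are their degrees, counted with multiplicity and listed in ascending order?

6

Write h(t) = t⁶ + 2t⁵ + 2t³ + t + 1.
Roots in 𝔽_5: h(0) = 1; h(1) = 2; h(2) = 2; h(3) = 3; h(4) = 2.
Complete factorization: h(t) = (t⁶ + 2t⁵ + 2t³ + t + 1).
Factor degrees with multiplicity: 6 = 6.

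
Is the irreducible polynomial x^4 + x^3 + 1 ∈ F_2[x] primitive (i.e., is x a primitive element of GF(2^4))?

Write f(x) = x^4 + x^3 + 1.
|GF(2^4)^×| = 2^4 − 1 = 15. Prime factorization: 15 = 3·5.
f is primitive ⇔ x has order 15 in GF(2)[x]/(f), i.e. x^(15/q) ≠ 1 for each prime q | 15.
x^(5) mod f = x^3 + x + 1.
x^(3) mod f = x^3.
None equal 1, so x has full order 15; f is primitive.

Yes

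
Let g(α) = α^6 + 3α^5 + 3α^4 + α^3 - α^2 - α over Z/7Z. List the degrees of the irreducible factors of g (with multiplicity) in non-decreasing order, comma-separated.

Linear factors from roots: (α), (α - 2), (α + 3), (α + 1).
Complete factorization: g(α) = (α)·(α + 1)·(α + 3)·(α - 2)·(α^2 + α - 1).
Factor degrees with multiplicity: 1 + 1 + 1 + 1 + 2 = 6.

1, 1, 1, 1, 2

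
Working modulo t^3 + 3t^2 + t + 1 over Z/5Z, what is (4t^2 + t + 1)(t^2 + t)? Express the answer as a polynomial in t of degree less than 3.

4t^2 + 4t + 2

Multiply in Z/5Z[t]: (4t^2 + t + 1)·(t^2 + t) = 4t^4 + 2t^2 + t.
Reduce using t^3 ≡ 2t^2 + 4t + 4 (mod t^3 + 3t^2 + t + 1).
Reduced: 4t^2 + 4t + 2.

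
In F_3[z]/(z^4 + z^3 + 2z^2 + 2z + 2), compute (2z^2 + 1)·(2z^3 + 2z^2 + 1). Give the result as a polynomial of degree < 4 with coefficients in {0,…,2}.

Multiply in F_3[z]: (2z^2 + 1)·(2z^3 + 2z^2 + 1) = z^5 + z^4 + 2z^3 + z^2 + 1.
Reduce using z^4 ≡ 2z^3 + z^2 + z + 1 (mod z^4 + z^3 + 2z^2 + 2z + 2).
Reduced: 2z^2 + z + 1.

2z^2 + z + 1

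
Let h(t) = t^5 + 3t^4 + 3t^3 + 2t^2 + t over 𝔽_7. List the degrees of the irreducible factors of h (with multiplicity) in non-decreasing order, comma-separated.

1, 1, 1, 2

Linear factors from roots: (t), (t - 3), (t + 1).
Complete factorization: h(t) = (t)·(t + 1)·(t - 3)·(t^2 - 2t + 2).
Factor degrees with multiplicity: 1 + 1 + 1 + 2 = 5.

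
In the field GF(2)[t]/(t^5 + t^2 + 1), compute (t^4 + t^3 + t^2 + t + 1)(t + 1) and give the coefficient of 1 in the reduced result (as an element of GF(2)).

0

Multiply in GF(2)[t]: (t^4 + t^3 + t^2 + t + 1)·(t + 1) = t^5 + 1.
Reduce using t^5 ≡ t^2 + 1 (mod t^5 + t^2 + 1).
Reduced: t^2.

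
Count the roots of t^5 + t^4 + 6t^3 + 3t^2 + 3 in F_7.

4

Write f(t) = t^5 + t^4 + 6t^3 + 3t^2 + 3.
Evaluate at each of the 7 elements of F_7:
f(0) = 3; f(1) = 0 → root; f(2) = 6; f(3) = 5; f(4) = 0 → root; f(5) = 0 → root; f(6) = 0 → root.
Roots: {1, 4, 5, 6}.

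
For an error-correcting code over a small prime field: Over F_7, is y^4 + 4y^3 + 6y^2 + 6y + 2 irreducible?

Write g(y) = y^4 + 4y^3 + 6y^2 + 6y + 2.
Check for roots in F_7: g(0) = 2; g(1) = 5; g(2) = 2; g(3) = 4; g(4) = 4; g(5) = 5; g(6) = 6.
No roots, so no linear factors.
Degree-2 irreducible divisors: test the 21 monic irreducibles of degree 2 over GF(7).
None of them divide g (all give nonzero remainder).
No irreducible factor of degree ≤ 2 exists, so g is irreducible over GF(7).

Yes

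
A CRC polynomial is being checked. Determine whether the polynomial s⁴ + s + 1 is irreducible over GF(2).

Write f(s) = s⁴ + s + 1.
Check for roots in GF(2): f(0) = 1; f(1) = 1.
No roots, so no linear factors.
Monic irreducibles of degree 2 over GF(2): s² + s + 1.
None of them divide f (all give nonzero remainder).
No irreducible factor of degree ≤ 2 exists, so f is irreducible over GF(2).

Yes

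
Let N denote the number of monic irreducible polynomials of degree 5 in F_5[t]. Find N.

624

Gauss's count: N_{5}(5) = (1/5) Σ_{d|5} μ(5/d)·5^d.
Divisors of 5: 1, 5; μ(5/d) for each: -1, 1.
Σ = − 5^1 + 5^5 = 3120.
N = 3120/5 = 624.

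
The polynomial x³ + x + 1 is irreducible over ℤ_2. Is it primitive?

Write f(x) = x³ + x + 1.
|GF(2^3)^×| = 2^3 − 1 = 7. Prime factorization: 7 = 7.
f is primitive ⇔ x has order 7 in GF(2)[x]/(f), i.e. x^(7/q) ≠ 1 for each prime q | 7.
x^(1) mod f = x.
None equal 1, so x has full order 7; f is primitive.

Yes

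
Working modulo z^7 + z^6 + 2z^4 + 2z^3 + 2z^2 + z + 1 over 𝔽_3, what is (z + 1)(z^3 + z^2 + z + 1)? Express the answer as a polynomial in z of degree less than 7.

z^4 + 2z^3 + 2z^2 + 2z + 1

Multiply in 𝔽_3[z]: (z + 1)·(z^3 + z^2 + z + 1) = z^4 + 2z^3 + 2z^2 + 2z + 1.
Reduced: z^4 + 2z^3 + 2z^2 + 2z + 1.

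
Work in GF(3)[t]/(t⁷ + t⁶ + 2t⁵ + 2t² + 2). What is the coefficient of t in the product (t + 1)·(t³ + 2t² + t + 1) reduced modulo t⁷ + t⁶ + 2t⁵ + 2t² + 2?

2

Multiply in GF(3)[t]: (t + 1)·(t³ + 2t² + t + 1) = t⁴ + 2t + 1.
Reduced: t⁴ + 2t + 1.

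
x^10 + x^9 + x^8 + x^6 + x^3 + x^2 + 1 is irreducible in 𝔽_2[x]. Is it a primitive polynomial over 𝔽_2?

Yes

Write f(x) = x^10 + x^9 + x^8 + x^6 + x^3 + x^2 + 1.
|GF(2^10)^×| = 2^10 − 1 = 1023. Prime factorization: 1023 = 3·11·31.
f is primitive ⇔ x has order 1023 in GF(2)[x]/(f), i.e. x^(1023/q) ≠ 1 for each prime q | 1023.
x^(341) mod f = x^9 + x^7 + x^6 + x^5.
x^(93) mod f = x^8 + x^7 + x^5 + x^2 + 1.
x^(33) mod f = x^7 + x^6 + x^2.
None equal 1, so x has full order 1023; f is primitive.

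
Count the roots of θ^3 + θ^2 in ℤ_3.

Write h(θ) = θ^3 + θ^2.
Evaluate at each of the 3 elements of ℤ_3:
h(0) = 0 → root; h(1) = 2; h(2) = 0 → root.
Roots: {0, 2}.

2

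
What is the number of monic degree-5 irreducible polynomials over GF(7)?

The number of monic irreducibles of degree 5 over GF(7) is (1/5)·Σ_{d∣5} μ(5/d) 7^d.
Divisors of 5: 1, 5; μ(5/d) for each: -1, 1.
Σ = − 7^1 + 7^5 = 16800.
N = 16800/5 = 3360.

3360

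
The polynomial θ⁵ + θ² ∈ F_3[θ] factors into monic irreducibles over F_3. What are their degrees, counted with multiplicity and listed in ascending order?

1, 1, 1, 1, 1

Write f(θ) = θ⁵ + θ².
Roots in F_3: f(0) = 0 → root; f(1) = 2; f(2) = 0 → root.
Linear factors from roots: (θ), (θ + 1).
Complete factorization: f(θ) = (θ)^2·(θ + 1)^3.
Factor degrees with multiplicity: 1 + 1 + 1 + 1 + 1 = 5.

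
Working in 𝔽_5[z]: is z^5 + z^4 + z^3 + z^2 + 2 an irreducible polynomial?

Yes

Write g(z) = z^5 + z^4 + z^3 + z^2 + 2.
Check for roots in 𝔽_5: g(0) = 2; g(1) = 1; g(2) = 2; g(3) = 2; g(4) = 2.
No roots, so no linear factors.
Degree-2 irreducible divisors: test the 10 monic irreducibles of degree 2 over GF(5).
None of them divide g (all give nonzero remainder).
No irreducible factor of degree ≤ 2 exists, so g is irreducible over GF(5).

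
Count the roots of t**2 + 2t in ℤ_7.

2

Write g(t) = t**2 + 2t.
Evaluate at each of the 7 elements of ℤ_7:
g(0) = 0 → root; g(1) = 3; g(2) = 1; g(3) = 1; g(4) = 3; g(5) = 0 → root; g(6) = 6.
Roots: {0, 5}.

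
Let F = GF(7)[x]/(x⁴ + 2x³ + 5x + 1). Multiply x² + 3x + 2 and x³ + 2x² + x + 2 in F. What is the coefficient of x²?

4

Multiply in GF(7)[x]: (x² + 3x + 2)·(x³ + 2x² + x + 2) = x⁵ + 5x⁴ + 2x³ + 2x² + x + 4.
Reduce using x⁴ ≡ 5x³ + 2x + 6 (mod x⁴ + 2x³ + 5x + 1).
Reduced: 3x³ + 4x² + 6x + 1.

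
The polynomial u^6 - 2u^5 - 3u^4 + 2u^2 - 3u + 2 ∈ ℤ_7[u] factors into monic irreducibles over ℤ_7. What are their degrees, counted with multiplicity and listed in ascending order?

1, 1, 4

Write h(u) = u^6 - 2u^5 - 3u^4 + 2u^2 - 3u + 2.
Linear factors from roots: (u + 3), (u + 1).
Complete factorization: h(u) = (u + 1)·(u + 3)·(u^4 + u^3 - 3u^2 + 2u + 3).
Factor degrees with multiplicity: 1 + 1 + 4 = 6.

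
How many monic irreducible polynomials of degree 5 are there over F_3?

The number of monic irreducibles of degree 5 over GF(3) is (1/5)·Σ_{d∣5} μ(5/d) 3^d.
Divisors of 5: 1, 5; μ(5/d) for each: -1, 1.
Σ = − 3^1 + 3^5 = 240.
N = 240/5 = 48.

48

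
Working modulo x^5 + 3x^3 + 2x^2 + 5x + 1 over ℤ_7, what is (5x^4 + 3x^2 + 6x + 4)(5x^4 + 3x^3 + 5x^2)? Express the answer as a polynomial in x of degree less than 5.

3x^4 + 5x^3 + 5x^2

Multiply in ℤ_7[x]: (5x^4 + 3x^2 + 6x + 4)·(5x^4 + 3x^3 + 5x^2) = 4x^8 + x^7 + 5x^6 + 4x^5 + 4x^4 + 6x^2.
Reduce using x^5 ≡ 4x^3 + 5x^2 + 2x + 6 (mod x^5 + 3x^3 + 2x^2 + 5x + 1).
Reduced: 3x^4 + 5x^3 + 5x^2.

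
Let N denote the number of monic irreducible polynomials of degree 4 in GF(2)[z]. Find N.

3

x^(2^4) − x is the product of all monic irreducibles of degree dividing 4; Möbius inversion gives N = (1/4) Σ μ(4/d)·2^d.
Divisors of 4: 1, 2, 4; μ(4/d) for each: 0, -1, 1.
Σ = − 2^2 + 2^4 = 12.
N = 12/4 = 3.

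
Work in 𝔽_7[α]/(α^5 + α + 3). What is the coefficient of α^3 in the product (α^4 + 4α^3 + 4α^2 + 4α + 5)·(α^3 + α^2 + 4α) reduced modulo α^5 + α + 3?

Multiply in 𝔽_7[α]: (α^4 + 4α^3 + 4α^2 + 4α + 5)·(α^3 + α^2 + 4α) = α^7 + 5α^6 + 5α^5 + 3α^4 + 4α^3 + 6α.
Reduce using α^5 ≡ 6α + 4 (mod α^5 + α + 3).
Reduced: 3α^4 + 3α^3 + 6α^2 + 6.

3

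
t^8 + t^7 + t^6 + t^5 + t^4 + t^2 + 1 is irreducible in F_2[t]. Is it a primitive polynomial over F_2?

Write f(t) = t^8 + t^7 + t^6 + t^5 + t^4 + t^2 + 1.
|GF(2^8)^×| = 2^8 − 1 = 255. Prime factorization: 255 = 3·5·17.
f is primitive ⇔ t has order 255 in GF(2)[t]/(f), i.e. t^(255/q) ≠ 1 for each prime q | 255.
t^(85) mod f = t^6 + t^4 + t^3 + t^2 + 1.
t^(51) mod f = t^6 + t^5 + t^4 + t^3 + t.
t^(15) mod f = t^4 + t^2.
None equal 1, so t has full order 255; f is primitive.

Yes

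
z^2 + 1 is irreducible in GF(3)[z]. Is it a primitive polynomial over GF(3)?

No

Write f(z) = z^2 + 1.
|GF(3^2)^×| = 3^2 − 1 = 8. Prime factorization: 8 = 2^3.
f is primitive ⇔ z has order 8 in GF(3)[z]/(f), i.e. z^(8/q) ≠ 1 for each prime q | 8.
z^(4) mod f = 1
Since z^(4) = 1, the order of z divides 4 < 8; not primitive.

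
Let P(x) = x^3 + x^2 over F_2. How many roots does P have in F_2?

Evaluate at each of the 2 elements of F_2:
P(0) = 0 → root; P(1) = 0 → root.
Roots: {0, 1}.

2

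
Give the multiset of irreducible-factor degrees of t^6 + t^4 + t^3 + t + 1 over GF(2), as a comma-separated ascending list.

6

Write h(t) = t^6 + t^4 + t^3 + t + 1.
Roots in GF(2): h(0) = 1; h(1) = 1.
Complete factorization: h(t) = (t^6 + t^4 + t^3 + t + 1).
Factor degrees with multiplicity: 6 = 6.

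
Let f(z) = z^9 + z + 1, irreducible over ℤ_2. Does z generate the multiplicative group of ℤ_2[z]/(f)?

|GF(2^9)^×| = 2^9 − 1 = 511. Prime factorization: 511 = 7·73.
f is primitive ⇔ z has order 511 in GF(2)[z]/(f), i.e. z^(511/q) ≠ 1 for each prime q | 511.
z^(73) mod f = 1
z^(7) mod f = z^7.
Since z^(73) = 1, the order of z divides 73 < 511; not primitive.

No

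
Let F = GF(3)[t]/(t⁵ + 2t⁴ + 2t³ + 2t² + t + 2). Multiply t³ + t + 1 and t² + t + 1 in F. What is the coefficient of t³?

Multiply in GF(3)[t]: (t³ + t + 1)·(t² + t + 1) = t⁵ + t⁴ + 2t³ + 2t² + 2t + 1.
Reduce using t⁵ ≡ t⁴ + t³ + t² + 2t + 1 (mod t⁵ + 2t⁴ + 2t³ + 2t² + t + 2).
Reduced: 2t⁴ + t + 2.

0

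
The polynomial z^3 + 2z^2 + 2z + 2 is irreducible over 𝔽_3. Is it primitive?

Write f(z) = z^3 + 2z^2 + 2z + 2.
|GF(3^3)^×| = 3^3 − 1 = 26. Prime factorization: 26 = 2·13.
f is primitive ⇔ z has order 26 in GF(3)[z]/(f), i.e. z^(26/q) ≠ 1 for each prime q | 26.
z^(13) mod f = 1
z^(2) mod f = z^2.
Since z^(13) = 1, the order of z divides 13 < 26; not primitive.

No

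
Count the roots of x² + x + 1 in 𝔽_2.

Write f(x) = x² + x + 1.
Evaluate at each of the 2 elements of 𝔽_2:
f(0) = 1; f(1) = 1.
No element is a root.

0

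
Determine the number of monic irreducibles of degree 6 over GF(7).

19544

x^(7^6) − x is the product of all monic irreducibles of degree dividing 6; Möbius inversion gives N = (1/6) Σ μ(6/d)·7^d.
Divisors of 6: 1, 2, 3, 6; μ(6/d) for each: 1, -1, -1, 1.
Σ = 7^1 − 7^2 − 7^3 + 7^6 = 117264.
N = 117264/6 = 19544.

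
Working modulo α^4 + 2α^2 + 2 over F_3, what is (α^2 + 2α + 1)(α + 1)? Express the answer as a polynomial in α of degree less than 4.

Multiply in F_3[α]: (α^2 + 2α + 1)·(α + 1) = α^3 + 1.
Reduced: α^3 + 1.

α^3 + 1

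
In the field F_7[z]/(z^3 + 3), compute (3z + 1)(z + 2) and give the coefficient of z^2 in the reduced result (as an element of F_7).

3

Multiply in F_7[z]: (3z + 1)·(z + 2) = 3z^2 + 2.
Reduced: 3z^2 + 2.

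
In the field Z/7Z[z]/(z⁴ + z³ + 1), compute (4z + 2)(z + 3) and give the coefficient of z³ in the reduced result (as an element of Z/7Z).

Multiply in Z/7Z[z]: (4z + 2)·(z + 3) = 4z² + 6.
Reduced: 4z² + 6.

0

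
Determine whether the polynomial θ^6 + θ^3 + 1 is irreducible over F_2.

Yes

Write g(θ) = θ^6 + θ^3 + 1.
Check for roots in F_2: g(0) = 1; g(1) = 1.
No roots, so no linear factors.
Monic irreducibles of degree 2 over GF(2): θ^2 + θ + 1.
None of them divide g (all give nonzero remainder).
Monic irreducibles of degree 3 over GF(2): θ^3 + θ + 1, θ^3 + θ^2 + 1.
None of them divide g (all give nonzero remainder).
No irreducible factor of degree ≤ 3 exists, so g is irreducible over GF(2).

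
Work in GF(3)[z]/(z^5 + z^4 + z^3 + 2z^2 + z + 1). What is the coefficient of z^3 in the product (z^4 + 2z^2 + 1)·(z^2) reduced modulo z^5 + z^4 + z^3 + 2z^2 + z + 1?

2

Multiply in GF(3)[z]: (z^4 + 2z^2 + 1)·(z^2) = z^6 + 2z^4 + z^2.
Reduce using z^5 ≡ 2z^4 + 2z^3 + z^2 + 2z + 2 (mod z^5 + z^4 + z^3 + 2z^2 + z + 1).
Reduced: 2z^4 + 2z^3 + 2z^2 + 1.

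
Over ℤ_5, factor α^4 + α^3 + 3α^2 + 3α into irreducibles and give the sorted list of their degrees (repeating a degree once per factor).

Write h(α) = α^4 + α^3 + 3α^2 + 3α.
Roots in ℤ_5: h(0) = 0 → root; h(1) = 3; h(2) = 2; h(3) = 4; h(4) = 0 → root.
Linear factors from roots: (α), (α + 1).
Complete factorization: h(α) = (α)·(α + 1)·(α^2 + 3).
Factor degrees with multiplicity: 1 + 1 + 2 = 4.

1, 1, 2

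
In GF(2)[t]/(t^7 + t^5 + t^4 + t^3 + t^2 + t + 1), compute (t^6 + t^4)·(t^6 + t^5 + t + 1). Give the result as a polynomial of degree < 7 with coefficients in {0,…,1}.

t^4 + t^3 + t^2

Multiply in GF(2)[t]: (t^6 + t^4)·(t^6 + t^5 + t + 1) = t^12 + t^11 + t^10 + t^9 + t^7 + t^6 + t^5 + t^4.
Reduce using t^7 ≡ t^5 + t^4 + t^3 + t^2 + t + 1 (mod t^7 + t^5 + t^4 + t^3 + t^2 + t + 1).
Reduced: t^4 + t^3 + t^2.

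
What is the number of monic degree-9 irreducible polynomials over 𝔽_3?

2184

Gauss's count: N_{3}(9) = (1/9) Σ_{d|9} μ(9/d)·3^d.
Divisors of 9: 1, 3, 9; μ(9/d) for each: 0, -1, 1.
Σ = − 3^3 + 3^9 = 19656.
N = 19656/9 = 2184.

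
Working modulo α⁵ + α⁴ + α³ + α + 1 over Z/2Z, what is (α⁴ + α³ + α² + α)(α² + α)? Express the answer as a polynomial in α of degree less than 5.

α^3 + 1

Multiply in Z/2Z[α]: (α⁴ + α³ + α² + α)·(α² + α) = α⁶ + α².
Reduce using α⁵ ≡ α⁴ + α³ + α + 1 (mod α⁵ + α⁴ + α³ + α + 1).
Reduced: α³ + 1.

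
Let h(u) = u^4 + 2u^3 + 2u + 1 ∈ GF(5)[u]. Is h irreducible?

Check for roots in GF(5): h(0) = 1; h(1) = 1; h(2) = 2; h(3) = 2; h(4) = 3.
No roots, so no linear factors.
Degree-2 irreducible divisors: test the 10 monic irreducibles of degree 2 over GF(5).
None of them divide h (all give nonzero remainder).
No irreducible factor of degree ≤ 2 exists, so h is irreducible over GF(5).

Yes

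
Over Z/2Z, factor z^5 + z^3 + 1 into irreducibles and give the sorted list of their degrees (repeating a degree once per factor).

Write g(z) = z^5 + z^3 + 1.
Roots in Z/2Z: g(0) = 1; g(1) = 1.
Complete factorization: g(z) = (z^5 + z^3 + 1).
Factor degrees with multiplicity: 5 = 5.

5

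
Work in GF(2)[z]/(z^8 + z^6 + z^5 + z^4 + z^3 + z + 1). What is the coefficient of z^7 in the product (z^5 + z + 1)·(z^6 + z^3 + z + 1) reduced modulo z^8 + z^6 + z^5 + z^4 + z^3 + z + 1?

1

Multiply in GF(2)[z]: (z^5 + z + 1)·(z^6 + z^3 + z + 1) = z^11 + z^8 + z^7 + z^5 + z^4 + z^3 + z^2 + 1.
Reduce using z^8 ≡ z^6 + z^5 + z^4 + z^3 + z + 1 (mod z^8 + z^6 + z^5 + z^4 + z^3 + z + 1).
Reduced: z^7 + z^4 + z + 1.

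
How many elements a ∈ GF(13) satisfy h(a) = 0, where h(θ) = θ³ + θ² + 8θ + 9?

Evaluate at each of the 13 elements of GF(13):
h(0) = 9; h(1) = 6; h(2) = 11; h(3) = 4; h(4) = 4; h(5) = 4; h(6) = 10; h(7) = 2; h(8) = 12; h(9) = 7; h(10) = 6; h(11) = 2; h(12) = 1.
No element is a root.

0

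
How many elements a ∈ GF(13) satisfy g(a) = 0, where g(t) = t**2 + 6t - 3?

Evaluate at each of the 13 elements of GF(13):
g(0) = 10; g(1) = 4; g(2) = 0 → root; g(3) = 11; g(4) = 11; g(5) = 0 → root; g(6) = 4; g(7) = 10; g(8) = 5; g(9) = 2; g(10) = 1; g(11) = 2; g(12) = 5.
Roots: {2, 5}.

2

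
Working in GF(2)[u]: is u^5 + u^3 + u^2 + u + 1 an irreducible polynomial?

Write m(u) = u^5 + u^3 + u^2 + u + 1.
Check for roots in GF(2): m(0) = 1; m(1) = 1.
No roots, so no linear factors.
Monic irreducibles of degree 2 over GF(2): u^2 + u + 1.
None of them divide m (all give nonzero remainder).
No irreducible factor of degree ≤ 2 exists, so m is irreducible over GF(2).

Yes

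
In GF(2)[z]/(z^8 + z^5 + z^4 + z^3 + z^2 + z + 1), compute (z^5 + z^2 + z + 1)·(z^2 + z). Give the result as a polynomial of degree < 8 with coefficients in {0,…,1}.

Multiply in GF(2)[z]: (z^5 + z^2 + z + 1)·(z^2 + z) = z^7 + z^6 + z^4 + z.
Reduced: z^7 + z^6 + z^4 + z.

z^7 + z^6 + z^4 + z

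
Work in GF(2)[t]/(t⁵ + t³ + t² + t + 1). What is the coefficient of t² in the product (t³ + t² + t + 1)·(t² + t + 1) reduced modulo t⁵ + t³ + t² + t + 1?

0

Multiply in GF(2)[t]: (t³ + t² + t + 1)·(t² + t + 1) = t⁵ + t³ + t² + 1.
Reduce using t⁵ ≡ t³ + t² + t + 1 (mod t⁵ + t³ + t² + t + 1).
Reduced: t.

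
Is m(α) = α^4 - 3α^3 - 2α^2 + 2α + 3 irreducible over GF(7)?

Check for roots in GF(7): m(0) = 3; m(1) = 1; m(2) = 5; m(3) = 5; m(4) = 1; m(5) = 3; m(6) = 3.
No roots, so no linear factors.
Degree-2 irreducible divisors: test the 21 monic irreducibles of degree 2 over GF(7).
None of them divide m (all give nonzero remainder).
No irreducible factor of degree ≤ 2 exists, so m is irreducible over GF(7).

Yes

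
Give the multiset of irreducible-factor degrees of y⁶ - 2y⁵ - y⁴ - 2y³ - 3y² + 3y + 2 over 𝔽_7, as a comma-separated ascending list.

Write g(y) = y⁶ - 2y⁵ - y⁴ - 2y³ - 3y² + 3y + 2.
Linear factors from roots: (y + 2), (y + 1).
Complete factorization: g(y) = (y + 1)·(y + 2)^3·(y² - 2y + 2).
Factor degrees with multiplicity: 1 + 1 + 1 + 1 + 2 = 6.

1, 1, 1, 1, 2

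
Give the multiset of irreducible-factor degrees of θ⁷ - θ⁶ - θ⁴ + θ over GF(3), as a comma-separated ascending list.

Write f(θ) = θ⁷ - θ⁶ - θ⁴ + θ.
Roots in GF(3): f(0) = 0 → root; f(1) = 0 → root; f(2) = 2.
Linear factors from roots: (θ), (θ - 1).
Complete factorization: f(θ) = (θ)·(θ - 1)·(θ² + 1)·(θ³ - θ - 1).
Factor degrees with multiplicity: 1 + 1 + 2 + 3 = 7.

1, 1, 2, 3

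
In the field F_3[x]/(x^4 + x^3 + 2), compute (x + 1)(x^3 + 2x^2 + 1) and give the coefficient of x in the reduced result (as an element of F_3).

1

Multiply in F_3[x]: (x + 1)·(x^3 + 2x^2 + 1) = x^4 + 2x^2 + x + 1.
Reduce using x^4 ≡ 2x^3 + 1 (mod x^4 + x^3 + 2).
Reduced: 2x^3 + 2x^2 + x + 2.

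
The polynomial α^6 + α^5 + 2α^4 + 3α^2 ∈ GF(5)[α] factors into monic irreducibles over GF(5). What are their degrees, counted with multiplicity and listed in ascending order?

1, 1, 1, 1, 1, 1

Write f(α) = α^6 + α^5 + 2α^4 + 3α^2.
Roots in GF(5): f(0) = 0 → root; f(1) = 2; f(2) = 0 → root; f(3) = 1; f(4) = 0 → root.
Linear factors from roots: (α), (α + 3), (α + 1).
Complete factorization: f(α) = (α + 3)·(α)^2·(α + 1)^3.
Factor degrees with multiplicity: 1 + 1 + 1 + 1 + 1 + 1 = 6.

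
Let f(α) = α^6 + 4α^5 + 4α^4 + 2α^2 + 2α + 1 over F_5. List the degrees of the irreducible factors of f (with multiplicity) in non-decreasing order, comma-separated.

1, 2, 3

Roots in F_5: f(0) = 1; f(1) = 4; f(2) = 4; f(3) = 0 → root; f(4) = 2.
Linear factors from roots: (α + 2).
Complete factorization: f(α) = (α + 2)·(α^2 + 3α + 4)·(α^3 + 4α^2 + 4α + 2).
Factor degrees with multiplicity: 1 + 2 + 3 = 6.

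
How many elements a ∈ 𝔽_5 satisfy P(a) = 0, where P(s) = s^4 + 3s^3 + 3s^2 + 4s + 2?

0

Evaluate at each of the 5 elements of 𝔽_5:
P(0) = 2; P(1) = 3; P(2) = 2; P(3) = 3; P(4) = 4.
No element is a root.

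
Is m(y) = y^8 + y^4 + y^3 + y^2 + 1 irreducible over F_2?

Yes

Check for roots in F_2: m(0) = 1; m(1) = 1.
No roots, so no linear factors.
Monic irreducibles of degree 2 over GF(2): y^2 + y + 1.
None of them divide m (all give nonzero remainder).
Monic irreducibles of degree 3 over GF(2): y^3 + y + 1, y^3 + y^2 + 1.
None of them divide m (all give nonzero remainder).
Monic irreducibles of degree 4 over GF(2): y^4 + y + 1, y^4 + y^3 + 1, y^4 + y^3 + y^2 + y + 1.
None of them divide m (all give nonzero remainder).
No irreducible factor of degree ≤ 4 exists, so m is irreducible over GF(2).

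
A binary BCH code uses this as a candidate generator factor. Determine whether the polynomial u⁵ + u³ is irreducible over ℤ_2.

Write m(u) = u⁵ + u³.
Check for roots in ℤ_2: m(0) = 0 → root; m(1) = 0 → root.
m(0) = 0, so (u) divides m(u); m is reducible.

No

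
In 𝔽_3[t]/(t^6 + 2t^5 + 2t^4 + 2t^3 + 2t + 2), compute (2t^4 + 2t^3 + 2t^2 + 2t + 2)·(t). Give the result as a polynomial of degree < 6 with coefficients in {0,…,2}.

2t^5 + 2t^4 + 2t^3 + 2t^2 + 2t

Multiply in 𝔽_3[t]: (2t^4 + 2t^3 + 2t^2 + 2t + 2)·(t) = 2t^5 + 2t^4 + 2t^3 + 2t^2 + 2t.
Reduced: 2t^5 + 2t^4 + 2t^3 + 2t^2 + 2t.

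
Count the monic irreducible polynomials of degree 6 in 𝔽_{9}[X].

Gauss's count: N_{9}(6) = (1/6) Σ_{d|6} μ(6/d)·9^d.
Divisors of 6: 1, 2, 3, 6; μ(6/d) for each: 1, -1, -1, 1.
Σ = 9^1 − 9^2 − 9^3 + 9^6 = 530640.
N = 530640/6 = 88440.

88440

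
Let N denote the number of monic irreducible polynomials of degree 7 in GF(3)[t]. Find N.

312

x^(3^7) − x is the product of all monic irreducibles of degree dividing 7; Möbius inversion gives N = (1/7) Σ μ(7/d)·3^d.
Divisors of 7: 1, 7; μ(7/d) for each: -1, 1.
Σ = − 3^1 + 3^7 = 2184.
N = 2184/7 = 312.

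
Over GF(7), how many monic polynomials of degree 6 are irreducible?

19544

Gauss's count: N_{7}(6) = (1/6) Σ_{d|6} μ(6/d)·7^d.
Divisors of 6: 1, 2, 3, 6; μ(6/d) for each: 1, -1, -1, 1.
Σ = 7^1 − 7^2 − 7^3 + 7^6 = 117264.
N = 117264/6 = 19544.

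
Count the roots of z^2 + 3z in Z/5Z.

Write P(z) = z^2 + 3z.
Evaluate at each of the 5 elements of Z/5Z:
P(0) = 0 → root; P(1) = 4; P(2) = 0 → root; P(3) = 3; P(4) = 3.
Roots: {0, 2}.

2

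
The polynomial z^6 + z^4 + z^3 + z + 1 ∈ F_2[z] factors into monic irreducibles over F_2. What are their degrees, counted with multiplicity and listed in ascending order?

6

Write g(z) = z^6 + z^4 + z^3 + z + 1.
Roots in F_2: g(0) = 1; g(1) = 1.
Complete factorization: g(z) = (z^6 + z^4 + z^3 + z + 1).
Factor degrees with multiplicity: 6 = 6.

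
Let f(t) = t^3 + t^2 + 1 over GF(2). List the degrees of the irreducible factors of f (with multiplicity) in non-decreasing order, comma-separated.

3

Roots in GF(2): f(0) = 1; f(1) = 1.
Complete factorization: f(t) = (t^3 + t^2 + 1).
Factor degrees with multiplicity: 3 = 3.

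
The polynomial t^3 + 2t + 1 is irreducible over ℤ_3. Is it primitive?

Yes

Write f(t) = t^3 + 2t + 1.
|GF(3^3)^×| = 3^3 − 1 = 26. Prime factorization: 26 = 2·13.
f is primitive ⇔ t has order 26 in GF(3)[t]/(f), i.e. t^(26/q) ≠ 1 for each prime q | 26.
t^(13) mod f = 2.
t^(2) mod f = t^2.
None equal 1, so t has full order 26; f is primitive.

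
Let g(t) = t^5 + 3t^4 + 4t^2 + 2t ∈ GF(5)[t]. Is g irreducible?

No

Check for roots in GF(5): g(0) = 0 → root; g(1) = 0 → root; g(2) = 0 → root; g(3) = 3; g(4) = 4.
g(0) = 0, so (t) divides g(t); g is reducible.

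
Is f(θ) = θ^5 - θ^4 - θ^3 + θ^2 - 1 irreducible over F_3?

Yes

Check for roots in F_3: f(0) = 2; f(1) = 2; f(2) = 2.
No roots, so no linear factors.
Monic irreducibles of degree 2 over GF(3): θ^2 + 1, θ^2 + θ - 1, θ^2 - θ - 1.
None of them divide f (all give nonzero remainder).
No irreducible factor of degree ≤ 2 exists, so f is irreducible over GF(3).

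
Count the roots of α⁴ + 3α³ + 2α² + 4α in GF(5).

Write f(α) = α⁴ + 3α³ + 2α² + 4α.
Evaluate at each of the 5 elements of GF(5):
f(0) = 0 → root; f(1) = 0 → root; f(2) = 1; f(3) = 2; f(4) = 1.
Roots: {0, 1}.

2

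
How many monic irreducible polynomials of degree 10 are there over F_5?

The number of monic irreducibles of degree 10 over GF(5) is (1/10)·Σ_{d∣10} μ(10/d) 5^d.
Divisors of 10: 1, 2, 5, 10; μ(10/d) for each: 1, -1, -1, 1.
Σ = 5^1 − 5^2 − 5^5 + 5^10 = 9762480.
N = 9762480/10 = 976248.

976248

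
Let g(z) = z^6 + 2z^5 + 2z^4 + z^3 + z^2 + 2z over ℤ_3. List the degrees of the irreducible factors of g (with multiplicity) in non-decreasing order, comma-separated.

1, 1, 2, 2

Roots in ℤ_3: g(0) = 0 → root; g(1) = 0 → root; g(2) = 2.
Linear factors from roots: (z), (z + 2).
Complete factorization: g(z) = (z)·(z + 2)·(z^2 + 1)^2.
Factor degrees with multiplicity: 1 + 1 + 2 + 2 = 6.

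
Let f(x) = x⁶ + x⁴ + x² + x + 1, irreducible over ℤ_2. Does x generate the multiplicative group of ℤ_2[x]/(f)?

No

|GF(2^6)^×| = 2^6 − 1 = 63. Prime factorization: 63 = 3^2·7.
f is primitive ⇔ x has order 63 in GF(2)[x]/(f), i.e. x^(63/q) ≠ 1 for each prime q | 63.
x^(21) mod f = 1
x^(9) mod f = x⁴ + x² + x.
Since x^(21) = 1, the order of x divides 21 < 63; not primitive.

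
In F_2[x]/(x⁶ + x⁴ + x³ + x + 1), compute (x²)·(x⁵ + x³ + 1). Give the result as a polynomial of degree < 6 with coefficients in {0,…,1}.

x^4 + x

Multiply in F_2[x]: (x²)·(x⁵ + x³ + 1) = x⁷ + x⁵ + x².
Reduce using x⁶ ≡ x⁴ + x³ + x + 1 (mod x⁶ + x⁴ + x³ + x + 1).
Reduced: x⁴ + x.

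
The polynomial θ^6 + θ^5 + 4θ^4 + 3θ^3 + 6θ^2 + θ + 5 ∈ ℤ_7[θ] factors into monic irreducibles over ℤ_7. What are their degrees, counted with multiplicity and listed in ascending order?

1, 1, 2, 2

Write h(θ) = θ^6 + θ^5 + 4θ^4 + 3θ^3 + 6θ^2 + θ + 5.
Linear factors from roots: (θ + 6).
Complete factorization: h(θ) = (θ + 6)^2·(θ^2 + θ + 4)·(θ^2 + 2θ + 3).
Factor degrees with multiplicity: 1 + 1 + 2 + 2 = 6.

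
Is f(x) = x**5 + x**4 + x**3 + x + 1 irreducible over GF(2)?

Yes

Check for roots in GF(2): f(0) = 1; f(1) = 1.
No roots, so no linear factors.
Monic irreducibles of degree 2 over GF(2): x**2 + x + 1.
None of them divide f (all give nonzero remainder).
No irreducible factor of degree ≤ 2 exists, so f is irreducible over GF(2).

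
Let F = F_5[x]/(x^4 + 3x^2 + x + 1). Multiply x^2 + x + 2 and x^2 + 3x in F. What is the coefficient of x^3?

Multiply in F_5[x]: (x^2 + x + 2)·(x^2 + 3x) = x^4 + 4x^3 + x.
Reduce using x^4 ≡ 2x^2 + 4x + 4 (mod x^4 + 3x^2 + x + 1).
Reduced: 4x^3 + 2x^2 + 4.

4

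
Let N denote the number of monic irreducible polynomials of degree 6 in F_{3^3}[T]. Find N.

By the necklace-counting formula, N_27(6) = (1/6) Σ_{d|6} μ(6/d)·27^d.
Divisors of 6: 1, 2, 3, 6; μ(6/d) for each: 1, -1, -1, 1.
Σ = 27^1 − 27^2 − 27^3 + 27^6 = 387400104.
N = 387400104/6 = 64566684.

64566684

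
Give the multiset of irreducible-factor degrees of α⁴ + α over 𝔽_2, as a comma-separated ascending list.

1, 1, 2

Write h(α) = α⁴ + α.
Roots in 𝔽_2: h(0) = 0 → root; h(1) = 0 → root.
Linear factors from roots: (α), (α + 1).
Complete factorization: h(α) = (α)·(α + 1)·(α² + α + 1).
Factor degrees with multiplicity: 1 + 1 + 2 = 4.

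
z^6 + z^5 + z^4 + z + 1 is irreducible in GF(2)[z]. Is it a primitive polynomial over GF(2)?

Write f(z) = z^6 + z^5 + z^4 + z + 1.
|GF(2^6)^×| = 2^6 − 1 = 63. Prime factorization: 63 = 3^2·7.
f is primitive ⇔ z has order 63 in GF(2)[z]/(f), i.e. z^(63/q) ≠ 1 for each prime q | 63.
z^(21) mod f = z^4 + z^3 + 1.
z^(9) mod f = z^5 + z^2 + z + 1.
None equal 1, so z has full order 63; f is primitive.

Yes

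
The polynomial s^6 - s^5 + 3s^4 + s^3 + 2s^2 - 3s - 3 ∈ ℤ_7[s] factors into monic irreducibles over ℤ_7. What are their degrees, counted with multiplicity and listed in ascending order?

1, 1, 2, 2

Write g(s) = s^6 - s^5 + 3s^4 + s^3 + 2s^2 - 3s - 3.
Linear factors from roots: (s - 1), (s + 2).
Complete factorization: g(s) = (s + 2)·(s - 1)·(s^2 + 2s + 2)·(s^2 + 3s - 1).
Factor degrees with multiplicity: 1 + 1 + 2 + 2 = 6.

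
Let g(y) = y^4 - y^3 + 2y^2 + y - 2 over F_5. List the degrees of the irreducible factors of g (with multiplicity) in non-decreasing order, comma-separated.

Roots in F_5: g(0) = 3; g(1) = 1; g(2) = 1; g(3) = 3; g(4) = 1.
Complete factorization: g(y) = (y^2 + y + 1)·(y^2 - 2y - 2).
Factor degrees with multiplicity: 2 + 2 = 4.

2, 2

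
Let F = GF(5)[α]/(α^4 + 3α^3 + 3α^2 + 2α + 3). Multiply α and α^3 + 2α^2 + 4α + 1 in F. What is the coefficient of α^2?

Multiply in GF(5)[α]: (α)·(α^3 + 2α^2 + 4α + 1) = α^4 + 2α^3 + 4α^2 + α.
Reduce using α^4 ≡ 2α^3 + 2α^2 + 3α + 2 (mod α^4 + 3α^3 + 3α^2 + 2α + 3).
Reduced: 4α^3 + α^2 + 4α + 2.

1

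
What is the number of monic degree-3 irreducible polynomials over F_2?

The number of monic irreducibles of degree 3 over GF(2) is (1/3)·Σ_{d∣3} μ(3/d) 2^d.
Divisors of 3: 1, 3; μ(3/d) for each: -1, 1.
Σ = − 2^1 + 2^3 = 6.
N = 6/3 = 2.

2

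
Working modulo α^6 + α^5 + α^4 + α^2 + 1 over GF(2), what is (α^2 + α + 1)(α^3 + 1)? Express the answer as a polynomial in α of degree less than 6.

α^5 + α^4 + α^3 + α^2 + α + 1

Multiply in GF(2)[α]: (α^2 + α + 1)·(α^3 + 1) = α^5 + α^4 + α^3 + α^2 + α + 1.
Reduced: α^5 + α^4 + α^3 + α^2 + α + 1.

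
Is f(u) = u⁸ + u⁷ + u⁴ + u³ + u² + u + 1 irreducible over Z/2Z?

Check for roots in Z/2Z: f(0) = 1; f(1) = 1.
No roots, so no linear factors.
Monic irreducibles of degree 2 over GF(2): u² + u + 1.
None of them divide f (all give nonzero remainder).
Monic irreducibles of degree 3 over GF(2): u³ + u + 1, u³ + u² + 1.
None of them divide f (all give nonzero remainder).
Monic irreducibles of degree 4 over GF(2): u⁴ + u + 1, u⁴ + u³ + 1, u⁴ + u³ + u² + u + 1.
None of them divide f (all give nonzero remainder).
No irreducible factor of degree ≤ 4 exists, so f is irreducible over GF(2).

Yes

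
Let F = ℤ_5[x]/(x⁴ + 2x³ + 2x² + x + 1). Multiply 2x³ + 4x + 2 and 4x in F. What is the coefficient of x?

Multiply in ℤ_5[x]: (2x³ + 4x + 2)·(4x) = 3x⁴ + x² + 3x.
Reduce using x⁴ ≡ 3x³ + 3x² + 4x + 4 (mod x⁴ + 2x³ + 2x² + x + 1).
Reduced: 4x³ + 2.

0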